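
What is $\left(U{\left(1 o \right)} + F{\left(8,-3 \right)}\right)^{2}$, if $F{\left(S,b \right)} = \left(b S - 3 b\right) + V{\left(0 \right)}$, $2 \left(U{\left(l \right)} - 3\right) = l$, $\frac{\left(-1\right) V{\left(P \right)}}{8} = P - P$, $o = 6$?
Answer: $81$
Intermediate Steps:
$V{\left(P \right)} = 0$ ($V{\left(P \right)} = - 8 \left(P - P\right) = \left(-8\right) 0 = 0$)
$U{\left(l \right)} = 3 + \frac{l}{2}$
$F{\left(S,b \right)} = - 3 b + S b$ ($F{\left(S,b \right)} = \left(b S - 3 b\right) + 0 = \left(S b - 3 b\right) + 0 = \left(- 3 b + S b\right) + 0 = - 3 b + S b$)
$\left(U{\left(1 o \right)} + F{\left(8,-3 \right)}\right)^{2} = \left(\left(3 + \frac{1 \cdot 6}{2}\right) - 3 \left(-3 + 8\right)\right)^{2} = \left(\left(3 + \frac{1}{2} \cdot 6\right) - 15\right)^{2} = \left(\left(3 + 3\right) - 15\right)^{2} = \left(6 - 15\right)^{2} = \left(-9\right)^{2} = 81$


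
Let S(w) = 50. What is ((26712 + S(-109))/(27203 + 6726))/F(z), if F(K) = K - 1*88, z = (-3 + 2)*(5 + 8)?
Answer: -26762/3426829 ≈ -0.0078095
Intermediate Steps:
z = -13 (z = -1*13 = -13)
F(K) = -88 + K (F(K) = K - 88 = -88 + K)
((26712 + S(-109))/(27203 + 6726))/F(z) = ((26712 + 50)/(27203 + 6726))/(-88 - 13) = (26762/33929)/(-101) = (26762*(1/33929))*(-1/101) = (26762/33929)*(-1/101) = -26762/3426829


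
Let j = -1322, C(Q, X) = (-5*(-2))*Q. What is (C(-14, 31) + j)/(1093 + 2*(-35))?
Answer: -1462/1023 ≈ -1.4291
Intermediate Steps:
C(Q, X) = 10*Q
(C(-14, 31) + j)/(1093 + 2*(-35)) = (10*(-14) - 1322)/(1093 + 2*(-35)) = (-140 - 1322)/(1093 - 70) = -1462/1023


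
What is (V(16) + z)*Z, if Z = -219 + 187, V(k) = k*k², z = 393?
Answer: -143648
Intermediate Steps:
V(k) = k³
Z = -32
(V(16) + z)*Z = (16³ + 393)*(-32) = (4096 + 393)*(-32) = 4489*(-32) = -143648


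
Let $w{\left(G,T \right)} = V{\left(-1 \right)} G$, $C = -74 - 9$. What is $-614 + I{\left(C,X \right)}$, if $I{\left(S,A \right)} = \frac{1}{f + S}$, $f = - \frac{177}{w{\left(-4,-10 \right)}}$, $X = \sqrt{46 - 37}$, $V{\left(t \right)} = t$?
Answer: $- \frac{312530}{509} \approx -614.01$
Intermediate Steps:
$C = -83$
$w{\left(G,T \right)} = - G$
$X = 3$ ($X = \sqrt{9} = 3$)
$f = - \frac{177}{4}$ ($f = - \frac{177}{\left(-1\right) \left(-4\right)} = - \frac{177}{4} \approx -44.25$)
$I{\left(S,A \right)} = \frac{1}{- \frac{177}{4} + S}$
$-614 + I{\left(C,X \right)} = -614 + \frac{4}{-177 + 4 \left(-83\right)} = -614 + \frac{4}{-177 - 332} = -614 + \frac{4}{-509} = -614 + 4 \left(- \frac{1}{509}\right) = -614 - \frac{4}{509} = - \frac{312530}{509}$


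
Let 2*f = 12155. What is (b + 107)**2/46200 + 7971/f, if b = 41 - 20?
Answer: 2126518/1276275 ≈ 1.6662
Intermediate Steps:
f = 12155/2 (f = (1/2)*12155 = 12155/2 ≈ 6077.5)
b = 21
(b + 107)**2/46200 + 7971/f = (21 + 107)**2/46200 + 7971/(12155/2) = 128**2*(1/46200) + 7971*(2/12155) = 16384*(1/46200) + 15942/12155 = 2048/5775 + 15942/12155 = 2126518/1276275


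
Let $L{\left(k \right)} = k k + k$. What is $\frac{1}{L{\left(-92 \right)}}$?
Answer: $\frac{1}{8372} \approx 0.00011945$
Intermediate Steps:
$L{\left(k \right)} = k + k^{2}$ ($L{\left(k \right)} = k^{2} + k = k + k^{2}$)
$\frac{1}{L{\left(-92 \right)}} = \frac{1}{\left(-92\right) \left(1 - 92\right)} = \frac{1}{\left(-92\right) \left(-91\right)} = \frac{1}{8372}$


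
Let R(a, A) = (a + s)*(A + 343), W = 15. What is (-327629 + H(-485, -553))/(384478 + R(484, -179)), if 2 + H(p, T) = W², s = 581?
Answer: -163703/279569 ≈ -0.58556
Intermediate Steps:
R(a, A) = (343 + A)*(581 + a) (R(a, A) = (a + 581)*(A + 343) = (581 + a)*(343 + A) = (343 + A)*(581 + a))
H(p, T) = 223 (H(p, T) = -2 + 15² = -2 + 225 = 223)
(-327629 + H(-485, -553))/(384478 + R(484, -179)) = (-327629 + 223)/(384478 + (199283 + 343*484 + 581*(-179) - 179*484)) = -327406/(384478 + (199283 + 166012 - 103999 - 86636)) = -327406/(384478 + 174660) = -327406/559138 = -327406*1/559138 = -163703/279569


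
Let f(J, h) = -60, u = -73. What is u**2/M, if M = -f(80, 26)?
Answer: 5329/60 ≈ 88.817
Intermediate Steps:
M = 60 (M = -1*(-60) = 60)
u**2/M = (-73)**2/60 = 5329*(1/60) = 5329/60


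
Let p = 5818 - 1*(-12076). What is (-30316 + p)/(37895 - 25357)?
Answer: -6211/6269 ≈ -0.99075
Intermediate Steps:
p = 17894 (p = 5818 + 12076 = 17894)
(-30316 + p)/(37895 - 25357) = (-30316 + 17894)/(37895 - 25357) = -12422/12538 = -12422*1/12538 = -6211/6269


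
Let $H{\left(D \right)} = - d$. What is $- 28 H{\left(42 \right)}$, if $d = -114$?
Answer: $-3192$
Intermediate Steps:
$H{\left(D \right)} = 114$ ($H{\left(D \right)} = \left(-1\right) \left(-114\right) = 114$)
$- 28 H{\left(42 \right)} = \left(-28\right) 114 = -3192$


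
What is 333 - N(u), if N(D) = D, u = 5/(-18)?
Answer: 5999/18 ≈ 333.28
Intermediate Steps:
u = -5/18 (u = 5*(-1/18) = -5/18 ≈ -0.27778)
333 - N(u) = 333 - 1*(-5/18) = 333 + 5/18 = 5999/18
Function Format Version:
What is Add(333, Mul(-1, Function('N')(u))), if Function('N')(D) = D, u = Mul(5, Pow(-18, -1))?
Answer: Rational(5999, 18) ≈ 333.28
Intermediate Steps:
u = Rational(-5, 18) (u = Mul(5, Rational(-1, 18)) = Rational(-5, 18) ≈ -0.27778)
Add(333, Mul(-1, Function('N')(u))) = Add(333, Mul(-1, Rational(-5, 18))) = Add(333, Rational(5, 18)) = Rational(5999, 18)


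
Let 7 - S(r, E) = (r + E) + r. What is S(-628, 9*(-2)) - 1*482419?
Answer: -481138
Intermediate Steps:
S(r, E) = 7 - E - 2*r (S(r, E) = 7 - ((r + E) + r) = 7 - ((E + r) + r) = 7 - (E + 2*r) = 7 + (-E - 2*r) = 7 - E - 2*r)
S(-628, 9*(-2)) - 1*482419 = (7 - 9*(-2) - 2*(-628)) - 1*482419 = (7 - 1*(-18) + 1256) - 482419 = (7 + 18 + 1256) - 482419 = 1281 - 482419 = -481138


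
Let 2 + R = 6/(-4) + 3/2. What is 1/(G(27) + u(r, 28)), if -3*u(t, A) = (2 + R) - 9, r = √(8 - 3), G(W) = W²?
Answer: 1/732 ≈ 0.0013661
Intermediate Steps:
r = √5 ≈ 2.2361
R = -2 (R = -2 + (6/(-4) + 3/2) = -2 + (6*(-¼) + 3*(½)) = -2 + (-3/2 + 3/2) = -2 + 0 = -2)
u(t, A) = 3 (u(t, A) = -((2 - 2) - 9)/3 = -(0 - 9)/3 = -⅓*(-9) = 3)
1/(G(27) + u(r, 28)) = 1/(27² + 3) = 1/(729 + 3) = 1/732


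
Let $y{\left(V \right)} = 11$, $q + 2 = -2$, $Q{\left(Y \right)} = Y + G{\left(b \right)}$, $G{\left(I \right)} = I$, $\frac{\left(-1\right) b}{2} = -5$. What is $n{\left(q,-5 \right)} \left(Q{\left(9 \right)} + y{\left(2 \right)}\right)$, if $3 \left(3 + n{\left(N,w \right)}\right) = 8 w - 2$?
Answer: $-510$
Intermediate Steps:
$b = 10$ ($b = \left(-2\right) \left(-5\right) = 10$)
$Q{\left(Y \right)} = 10 + Y$ ($Q{\left(Y \right)} = Y + 10 = 10 + Y$)
$q = -4$ ($q = -2 - 2 = -4$)
$n{\left(N,w \right)} = - \frac{11}{3} + \frac{8 w}{3}$ ($n{\left(N,w \right)} = -3 + \frac{8 w - 2}{3} = -3 + \frac{-2 + 8 w}{3} = -3 + \left(- \frac{2}{3} + \frac{8 w}{3}\right) = - \frac{11}{3} + \frac{8 w}{3}$)
$n{\left(q,-5 \right)} \left(Q{\left(9 \right)} + y{\left(2 \right)}\right) = \left(- \frac{11}{3} + \frac{8}{3} \left(-5\right)\right) \left(\left(10 + 9\right) + 11\right) = \left(- \frac{11}{3} - \frac{40}{3}\right) \left(19 + 11\right) = \left(-17\right) 30 = -510$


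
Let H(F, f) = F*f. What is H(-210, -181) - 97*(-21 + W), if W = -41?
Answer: 44024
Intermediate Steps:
H(-210, -181) - 97*(-21 + W) = -210*(-181) - 97*(-21 - 41) = 38010 - 97*(-62) = 38010 - 1*(-6014) = 38010 + 6014 = 44024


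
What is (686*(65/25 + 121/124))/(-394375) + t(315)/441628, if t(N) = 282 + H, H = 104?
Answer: -36079588646/6748972896875 ≈ -0.0053459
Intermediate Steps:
t(N) = 386 (t(N) = 282 + 104 = 386)
(686*(65/25 + 121/124))/(-394375) + t(315)/441628 = (686*(65/25 + 121/124))/(-394375) + 386/441628 = (686*(65*(1/25) + 121*(1/124)))*(-1/394375) + 386*(1/441628) = (686*(13/5 + 121/124))*(-1/394375) + 193/220814 = (686*(2217/620))*(-1/394375) + 193/220814 = (760431/310)*(-1/394375) + 193/220814 = -760431/122256250 + 193/220814 = -36079588646/6748972896875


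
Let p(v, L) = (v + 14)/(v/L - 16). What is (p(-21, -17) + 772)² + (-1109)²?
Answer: 115077452762/63001 ≈ 1.8266e+6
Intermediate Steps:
p(v, L) = (14 + v)/(-16 + v/L)
(p(-21, -17) + 772)² + (-1109)² = (-17*(14 - 21)/(-21 - 16*(-17)) + 772)² + (-1109)² = (-17*(-7)/(-21 + 272) + 772)² + 1229881 = (-17*(-7)/251 + 772)² + 1229881 = (-17*1/251*(-7) + 772)² + 1229881 = (119/251 + 772)² + 1229881 = (193891/251)² + 1229881 = 37593719881/63001 + 1229881 = 115077452762/63001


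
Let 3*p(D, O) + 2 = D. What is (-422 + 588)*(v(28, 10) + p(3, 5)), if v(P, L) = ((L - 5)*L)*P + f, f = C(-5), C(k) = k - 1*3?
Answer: 693382/3 ≈ 2.3113e+5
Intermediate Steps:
C(k) = -3 + k (C(k) = k - 3 = -3 + k)
p(D, O) = -⅔ + D/3
f = -8 (f = -3 - 5 = -8)
v(P, L) = -8 + L*P*(-5 + L) (v(P, L) = ((L - 5)*L)*P - 8 = ((-5 + L)*L)*P - 8 = (L*(-5 + L))*P - 8 = L*P*(-5 + L) - 8 = -8 + L*P*(-5 + L))
(-422 + 588)*(v(28, 10) + p(3, 5)) = (-422 + 588)*((-8 + 28*10² - 5*10*28) + (-⅔ + (⅓)*3)) = 166*((-8 + 28*100 - 1400) + (-⅔ + 1)) = 166*((-8 + 2800 - 1400) + ⅓) = 166*(1392 + ⅓) = 166*(4177/3) = 693382/3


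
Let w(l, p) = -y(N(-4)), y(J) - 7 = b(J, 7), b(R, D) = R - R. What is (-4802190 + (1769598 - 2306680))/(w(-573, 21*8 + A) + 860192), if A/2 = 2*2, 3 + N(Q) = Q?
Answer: -5339272/860185 ≈ -6.2071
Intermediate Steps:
b(R, D) = 0
N(Q) = -3 + Q
y(J) = 7 (y(J) = 7 + 0 = 7)
A = 8 (A = 2*(2*2) = 2*4 = 8)
w(l, p) = -7 (w(l, p) = -1*7 = -7)
(-4802190 + (1769598 - 2306680))/(w(-573, 21*8 + A) + 860192) = (-4802190 + (1769598 - 2306680))/(-7 + 860192) = (-4802190 - 537082)/860185 = -5339272*1/860185 = -5339272/860185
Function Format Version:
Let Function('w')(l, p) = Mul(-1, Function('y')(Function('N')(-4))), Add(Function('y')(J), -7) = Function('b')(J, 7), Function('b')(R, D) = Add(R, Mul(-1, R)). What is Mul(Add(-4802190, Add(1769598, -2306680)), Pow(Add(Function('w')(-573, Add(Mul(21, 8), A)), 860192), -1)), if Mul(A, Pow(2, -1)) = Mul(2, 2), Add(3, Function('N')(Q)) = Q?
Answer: Rational(-5339272, 860185) ≈ -6.2071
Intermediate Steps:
Function('b')(R, D) = 0
Function('N')(Q) = Add(-3, Q)
Function('y')(J) = 7 (Function('y')(J) = Add(7, 0) = 7)
A = 8 (A = Mul(2, Mul(2, 2)) = Mul(2, 4) = 8)
Function('w')(l, p) = -7 (Function('w')(l, p) = Mul(-1, 7) = -7)
Mul(Add(-4802190, Add(1769598, -2306680)), Pow(Add(Function('w')(-573, Add(Mul(21, 8), A)), 860192), -1)) = Mul(Add(-4802190, Add(1769598, -2306680)), Pow(Add(-7, 860192), -1)) = Mul(Add(-4802190, -537082), Pow(860185, -1)) = Mul(-5339272, Rational(1, 860185)) = Rational(-5339272, 860185)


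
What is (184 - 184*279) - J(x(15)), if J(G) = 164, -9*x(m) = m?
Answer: -51316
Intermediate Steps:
x(m) = -m/9
(184 - 184*279) - J(x(15)) = (184 - 184*279) - 1*164 = (184 - 51336) - 164 = -51152 - 164 = -51316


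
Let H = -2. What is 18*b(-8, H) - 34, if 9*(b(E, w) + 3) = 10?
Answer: -68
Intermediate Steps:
b(E, w) = -17/9 (b(E, w) = -3 + (⅑)*10 = -3 + 10/9 = -17/9)
18*b(-8, H) - 34 = 18*(-17/9) - 34 = -34 - 34 = -68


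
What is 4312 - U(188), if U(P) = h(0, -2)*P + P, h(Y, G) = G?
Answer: 4500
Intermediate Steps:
U(P) = -P (U(P) = -2*P + P = -P)
4312 - U(188) = 4312 - (-1)*188 = 4312 - 1*(-188) = 4312 + 188 = 4500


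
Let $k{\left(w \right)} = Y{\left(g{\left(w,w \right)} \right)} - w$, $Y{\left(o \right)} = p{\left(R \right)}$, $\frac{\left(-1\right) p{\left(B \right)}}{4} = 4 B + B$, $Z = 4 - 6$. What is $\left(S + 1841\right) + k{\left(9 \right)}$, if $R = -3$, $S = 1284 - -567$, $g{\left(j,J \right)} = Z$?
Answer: $3743$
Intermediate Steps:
$Z = -2$ ($Z = 4 - 6 = -2$)
$g{\left(j,J \right)} = -2$
$S = 1851$ ($S = 1284 + 567 = 1851$)
$p{\left(B \right)} = - 20 B$ ($p{\left(B \right)} = - 4 \left(4 B + B\right) = - 4 \cdot 5 B = - 20 B$)
$Y{\left(o \right)} = 60$ ($Y{\left(o \right)} = \left(-20\right) \left(-3\right) = 60$)
$k{\left(w \right)} = 60 - w$
$\left(S + 1841\right) + k{\left(9 \right)} = \left(1851 + 1841\right) + \left(60 - 9\right) = 3692 + \left(60 - 9\right) = 3692 + 51 = 3743$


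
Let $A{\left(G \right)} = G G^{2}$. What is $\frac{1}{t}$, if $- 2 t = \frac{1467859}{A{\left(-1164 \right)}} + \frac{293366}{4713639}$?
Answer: $- \frac{4955916726198144}{151916083792201} \approx -32.623$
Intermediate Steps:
$A{\left(G \right)} = G^{3}$
$t = - \frac{151916083792201}{4955916726198144}$ ($t = - \frac{\frac{1467859}{\left(-1164\right)^{3}} + \frac{293366}{4713639}}{2} = - \frac{\frac{1467859}{-1577098944} + 293366 \cdot \frac{1}{4713639}}{2} = - \frac{1467859 \left(- \frac{1}{1577098944}\right) + \frac{293366}{4713639}}{2} = - \frac{- \frac{1467859}{1577098944} + \frac{293366}{4713639}}{2} = \left(- \frac{1}{2}\right) \frac{151916083792201}{2477958363099072} = - \frac{151916083792201}{4955916726198144} \approx -0.030653$)
$\frac{1}{t} = \frac{1}{- \frac{151916083792201}{4955916726198144}} = - \frac{4955916726198144}{151916083792201}$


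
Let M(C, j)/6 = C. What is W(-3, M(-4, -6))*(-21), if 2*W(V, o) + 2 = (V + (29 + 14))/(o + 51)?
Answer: 49/9 ≈ 5.4444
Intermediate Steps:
M(C, j) = 6*C
W(V, o) = -1 + (43 + V)/(2*(51 + o)) (W(V, o) = -1 + ((V + (29 + 14))/(o + 51))/2 = -1 + ((V + 43)/(51 + o))/2 = -1 + ((43 + V)/(51 + o))/2 = -1 + (43 + V)/(2*(51 + o)))
W(-3, M(-4, -6))*(-21) = ((-59 - 3 - 12*(-4))/(2*(51 + 6*(-4))))*(-21) = ((-59 - 3 - 2*(-24))/(2*(51 - 24)))*(-21) = ((½)*(-59 - 3 + 48)/27)*(-21) = ((½)*(1/27)*(-14))*(-21) = -7/27*(-21) = 49/9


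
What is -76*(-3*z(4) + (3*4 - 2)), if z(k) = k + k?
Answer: 1064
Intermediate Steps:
z(k) = 2*k
-76*(-3*z(4) + (3*4 - 2)) = -76*(-6*4 + (3*4 - 2)) = -76*(-3*8 + (12 - 2)) = -76*(-24 + 10) = -76*(-14) = 1064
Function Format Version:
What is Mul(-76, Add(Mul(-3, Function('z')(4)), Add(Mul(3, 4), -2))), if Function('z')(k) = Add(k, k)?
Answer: 1064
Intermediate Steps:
Function('z')(k) = Mul(2, k)
Mul(-76, Add(Mul(-3, Function('z')(4)), Add(Mul(3, 4), -2))) = Mul(-76, Add(Mul(-3, Mul(2, 4)), Add(Mul(3, 4), -2))) = Mul(-76, Add(Mul(-3, 8), Add(12, -2))) = Mul(-76, Add(-24, 10)) = Mul(-76, -14) = 1064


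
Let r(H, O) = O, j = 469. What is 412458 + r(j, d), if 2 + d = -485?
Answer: 411971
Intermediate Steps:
d = -487 (d = -2 - 485 = -487)
412458 + r(j, d) = 412458 - 487 = 411971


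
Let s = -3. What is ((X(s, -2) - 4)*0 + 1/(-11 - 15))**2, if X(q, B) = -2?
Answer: 1/676 ≈ 0.0014793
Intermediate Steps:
((X(s, -2) - 4)*0 + 1/(-11 - 15))**2 = ((-2 - 4)*0 + 1/(-11 - 15))**2 = (-6*0 + 1/(-26))**2 = (0 - 1/26)**2 = (-1/26)**2 = 1/676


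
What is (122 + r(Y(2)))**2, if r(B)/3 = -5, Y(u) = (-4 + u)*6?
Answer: 11449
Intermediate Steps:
Y(u) = -24 + 6*u
r(B) = -15 (r(B) = 3*(-5) = -15)
(122 + r(Y(2)))**2 = (122 - 15)**2 = 107**2 = 11449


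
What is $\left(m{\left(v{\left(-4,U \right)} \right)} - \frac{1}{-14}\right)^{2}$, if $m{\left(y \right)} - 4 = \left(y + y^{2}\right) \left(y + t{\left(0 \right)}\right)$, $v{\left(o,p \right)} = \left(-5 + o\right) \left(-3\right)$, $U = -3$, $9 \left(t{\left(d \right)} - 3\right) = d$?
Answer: $\frac{100855150929}{196} \approx 5.1457 \cdot 10^{8}$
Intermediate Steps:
$t{\left(d \right)} = 3 + \frac{d}{9}$
$v{\left(o,p \right)} = 15 - 3 o$
$m{\left(y \right)} = 4 + \left(3 + y\right) \left(y + y^{2}\right)$ ($m{\left(y \right)} = 4 + \left(y + y^{2}\right) \left(y + \left(3 + \frac{1}{9} \cdot 0\right)\right) = 4 + \left(y + y^{2}\right) \left(y + \left(3 + 0\right)\right) = 4 + \left(y + y^{2}\right) \left(y + 3\right) = 4 + \left(y + y^{2}\right) \left(3 + y\right) = 4 + \left(3 + y\right) \left(y + y^{2}\right)$)
$\left(m{\left(v{\left(-4,U \right)} \right)} - \frac{1}{-14}\right)^{2} = \left(\left(4 + \left(15 - -12\right)^{3} + 3 \left(15 - -12\right) + 4 \left(15 - -12\right)^{2}\right) - \frac{1}{-14}\right)^{2} = \left(\left(4 + \left(15 + 12\right)^{3} + 3 \left(15 + 12\right) + 4 \left(15 + 12\right)^{2}\right) - - \frac{1}{14}\right)^{2} = \left(\left(4 + 27^{3} + 3 \cdot 27 + 4 \cdot 27^{2}\right) + \frac{1}{14}\right)^{2} = \left(\left(4 + 19683 + 81 + 4 \cdot 729\right) + \frac{1}{14}\right)^{2} = \left(\left(4 + 19683 + 81 + 2916\right) + \frac{1}{14}\right)^{2} = \left(22684 + \frac{1}{14}\right)^{2} = \left(\frac{317577}{14}\right)^{2} = \frac{100855150929}{196}$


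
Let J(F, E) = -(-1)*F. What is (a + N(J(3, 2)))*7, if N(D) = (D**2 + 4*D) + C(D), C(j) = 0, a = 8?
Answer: 203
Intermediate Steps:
J(F, E) = F
N(D) = D**2 + 4*D (N(D) = (D**2 + 4*D) + 0 = D**2 + 4*D)
(a + N(J(3, 2)))*7 = (8 + 3*(4 + 3))*7 = (8 + 3*7)*7 = (8 + 21)*7 = 29*7 = 203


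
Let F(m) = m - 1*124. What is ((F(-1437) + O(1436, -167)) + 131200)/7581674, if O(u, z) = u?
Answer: 131075/7581674 ≈ 0.017288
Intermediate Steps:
F(m) = -124 + m (F(m) = m - 124 = -124 + m)
((F(-1437) + O(1436, -167)) + 131200)/7581674 = (((-124 - 1437) + 1436) + 131200)/7581674 = ((-1561 + 1436) + 131200)*(1/7581674) = (-125 + 131200)*(1/7581674) = 131075*(1/7581674) = 131075/7581674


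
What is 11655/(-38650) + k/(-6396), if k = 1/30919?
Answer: -230486864287/764334376260 ≈ -0.30155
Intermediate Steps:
k = 1/30919 ≈ 3.2343e-5
11655/(-38650) + k/(-6396) = 11655/(-38650) + (1/30919)/(-6396) = 11655*(-1/38650) + (1/30919)*(-1/6396) = -2331/7730 - 1/197757924 = -230486864287/764334376260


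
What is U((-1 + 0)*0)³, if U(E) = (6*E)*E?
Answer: 0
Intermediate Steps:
U(E) = 6*E²
U((-1 + 0)*0)³ = (6*((-1 + 0)*0)²)³ = (6*(-1*0)²)³ = (6*0²)³ = (6*0)³ = 0³ = 0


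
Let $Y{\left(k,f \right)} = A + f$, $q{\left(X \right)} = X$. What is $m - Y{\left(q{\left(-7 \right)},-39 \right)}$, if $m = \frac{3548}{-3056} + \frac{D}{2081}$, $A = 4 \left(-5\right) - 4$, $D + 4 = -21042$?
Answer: $\frac{82237701}{1589884} \approx 51.726$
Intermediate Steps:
$D = -21046$ ($D = -4 - 21042 = -21046$)
$A = -24$ ($A = -20 - 4 = -24$)
$Y{\left(k,f \right)} = -24 + f$
$m = - \frac{17924991}{1589884}$ ($m = \frac{3548}{-3056} - \frac{21046}{2081} = 3548 \left(- \frac{1}{3056}\right) - \frac{21046}{2081} = - \frac{887}{764} - \frac{21046}{2081} = - \frac{17924991}{1589884} \approx -11.274$)
$m - Y{\left(q{\left(-7 \right)},-39 \right)} = - \frac{17924991}{1589884} - \left(-24 - 39\right) = - \frac{17924991}{1589884} - -63 = - \frac{17924991}{1589884} + 63 = \frac{82237701}{1589884}$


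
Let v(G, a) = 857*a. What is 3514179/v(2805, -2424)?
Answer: -1171393/692456 ≈ -1.6917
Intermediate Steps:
3514179/v(2805, -2424) = 3514179/((857*(-2424))) = 3514179/(-2077368) = 3514179*(-1/2077368) = -1171393/692456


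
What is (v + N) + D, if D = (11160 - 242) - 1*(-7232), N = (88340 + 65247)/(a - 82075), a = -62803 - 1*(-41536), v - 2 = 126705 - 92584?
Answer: 5401842779/103342 ≈ 52272.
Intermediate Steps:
v = 34123 (v = 2 + (126705 - 92584) = 2 + 34121 = 34123)
a = -21267 (a = -62803 + 41536 = -21267)
N = -153587/103342 (N = (88340 + 65247)/(-21267 - 82075) = 153587/(-103342) = 153587*(-1/103342) = -153587/103342 ≈ -1.4862)
D = 18150 (D = 10918 + 7232 = 18150)
(v + N) + D = (34123 - 153587/103342) + 18150 = 3526185479/103342 + 18150 = 5401842779/103342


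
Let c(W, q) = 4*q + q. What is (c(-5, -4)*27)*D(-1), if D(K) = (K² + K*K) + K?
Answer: -540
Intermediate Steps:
D(K) = K + 2*K² (D(K) = (K² + K²) + K = 2*K² + K = K + 2*K²)
c(W, q) = 5*q
(c(-5, -4)*27)*D(-1) = ((5*(-4))*27)*(-(1 + 2*(-1))) = (-20*27)*(-(1 - 2)) = -(-540)*(-1) = -540*1 = -540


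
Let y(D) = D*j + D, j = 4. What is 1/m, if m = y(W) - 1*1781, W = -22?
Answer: -1/1891 ≈ -0.00052882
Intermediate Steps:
y(D) = 5*D (y(D) = D*4 + D = 4*D + D = 5*D)
m = -1891 (m = 5*(-22) - 1*1781 = -110 - 1781 = -1891)
1/m = 1/(-1891) = -1/1891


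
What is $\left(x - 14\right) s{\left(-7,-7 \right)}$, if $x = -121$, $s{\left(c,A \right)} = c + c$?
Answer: $1890$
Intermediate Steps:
$s{\left(c,A \right)} = 2 c$
$\left(x - 14\right) s{\left(-7,-7 \right)} = \left(-121 - 14\right) 2 \left(-7\right) = \left(-135\right) \left(-14\right) = 1890$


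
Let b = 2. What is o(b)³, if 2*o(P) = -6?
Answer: -27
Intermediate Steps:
o(P) = -3 (o(P) = (½)*(-6) = -3)
o(b)³ = (-3)³ = -27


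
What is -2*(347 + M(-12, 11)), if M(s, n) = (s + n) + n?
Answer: -714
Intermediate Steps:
M(s, n) = s + 2*n (M(s, n) = (n + s) + n = s + 2*n)
-2*(347 + M(-12, 11)) = -2*(347 + (-12 + 2*11)) = -2*(347 + (-12 + 22)) = -2*(347 + 10) = -2*357 = -714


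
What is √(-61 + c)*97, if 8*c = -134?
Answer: 97*I*√311/2 ≈ 855.31*I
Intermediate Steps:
c = -67/4 (c = (⅛)*(-134) = -67/4 ≈ -16.750)
√(-61 + c)*97 = √(-61 - 67/4)*97 = √(-311/4)*97 = (I*√311/2)*97 = 97*I*√311/2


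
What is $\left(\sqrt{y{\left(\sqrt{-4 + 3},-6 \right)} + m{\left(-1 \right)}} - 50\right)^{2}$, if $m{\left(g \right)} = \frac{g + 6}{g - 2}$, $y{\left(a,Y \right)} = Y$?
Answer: $\frac{\left(150 - i \sqrt{69}\right)^{2}}{9} \approx 2492.3 - 276.89 i$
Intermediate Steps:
$m{\left(g \right)} = \frac{6 + g}{-2 + g}$
$\left(\sqrt{y{\left(\sqrt{-4 + 3},-6 \right)} + m{\left(-1 \right)}} - 50\right)^{2} = \left(\sqrt{-6 + \frac{6 - 1}{-2 - 1}} - 50\right)^{2} = \left(\sqrt{-6 + \frac{1}{-3} \cdot 5} - 50\right)^{2} = \left(\sqrt{-6 - \frac{5}{3}} - 50\right)^{2} = \left(\sqrt{- \frac{23}{3}} - 50\right)^{2} = \left(\frac{i \sqrt{69}}{3} - 50\right)^{2} = \left(-50 + \frac{i \sqrt{69}}{3}\right)^{2}$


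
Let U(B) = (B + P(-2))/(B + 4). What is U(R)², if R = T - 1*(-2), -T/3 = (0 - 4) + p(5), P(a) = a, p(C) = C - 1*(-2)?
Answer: 9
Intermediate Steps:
p(C) = 2 + C (p(C) = C + 2 = 2 + C)
T = -9 (T = -3*((0 - 4) + (2 + 5)) = -3*(-4 + 7) = -3*3 = -9)
R = -7 (R = -9 - 1*(-2) = -9 + 2 = -7)
U(B) = (-2 + B)/(4 + B) (U(B) = (B - 2)/(B + 4) = (-2 + B)/(4 + B))
U(R)² = ((-2 - 7)/(4 - 7))² = (-9/(-3))² = (-⅓*(-9))² = 3² = 9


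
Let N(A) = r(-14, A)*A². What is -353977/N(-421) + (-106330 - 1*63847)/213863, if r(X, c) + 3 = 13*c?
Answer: -165093280330581/207569378898908 ≈ -0.79536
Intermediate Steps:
r(X, c) = -3 + 13*c
N(A) = A²*(-3 + 13*A) (N(A) = (-3 + 13*A)*A² = A²*(-3 + 13*A))
-353977/N(-421) + (-106330 - 1*63847)/213863 = -353977*1/(177241*(-3 + 13*(-421))) + (-106330 - 1*63847)/213863 = -353977*1/(177241*(-3 - 5473)) + (-106330 - 63847)*(1/213863) = -353977/(177241*(-5476)) - 170177*1/213863 = -353977/(-970571716) - 170177/213863 = -353977*(-1/970571716) - 170177/213863 = 353977/970571716 - 170177/213863 = -165093280330581/207569378898908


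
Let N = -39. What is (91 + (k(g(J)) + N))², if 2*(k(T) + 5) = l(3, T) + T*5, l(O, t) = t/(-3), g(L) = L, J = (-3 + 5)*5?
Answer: 44521/9 ≈ 4946.8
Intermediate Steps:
J = 10 (J = 2*5 = 10)
l(O, t) = -t/3 (l(O, t) = t*(-⅓) = -t/3)
k(T) = -5 + 7*T/3 (k(T) = -5 + (-T/3 + T*5)/2 = -5 + (-T/3 + 5*T)/2 = -5 + (14*T/3)/2 = -5 + 7*T/3)
(91 + (k(g(J)) + N))² = (91 + ((-5 + (7/3)*10) - 39))² = (91 + ((-5 + 70/3) - 39))² = (91 + (55/3 - 39))² = (91 - 62/3)² = (211/3)² = 44521/9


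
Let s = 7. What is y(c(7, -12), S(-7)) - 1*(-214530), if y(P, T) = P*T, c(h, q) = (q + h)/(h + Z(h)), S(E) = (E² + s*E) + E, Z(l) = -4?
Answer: 643625/3 ≈ 2.1454e+5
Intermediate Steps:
S(E) = E² + 8*E (S(E) = (E² + 7*E) + E = E² + 8*E)
c(h, q) = (h + q)/(-4 + h) (c(h, q) = (q + h)/(h - 4) = (h + q)/(-4 + h))
y(c(7, -12), S(-7)) - 1*(-214530) = ((7 - 12)/(-4 + 7))*(-7*(8 - 7)) - 1*(-214530) = (-5/3)*(-7*1) + 214530 = ((⅓)*(-5))*(-7) + 214530 = -5/3*(-7) + 214530 = 35/3 + 214530 = 643625/3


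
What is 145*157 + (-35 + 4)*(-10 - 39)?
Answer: 24284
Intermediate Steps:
145*157 + (-35 + 4)*(-10 - 39) = 22765 - 31*(-49) = 22765 + 1519 = 24284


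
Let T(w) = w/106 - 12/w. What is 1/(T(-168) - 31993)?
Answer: -742/23739929 ≈ -3.1255e-5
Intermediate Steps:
T(w) = -12/w + w/106 (T(w) = w*(1/106) - 12/w = w/106 - 12/w = -12/w + w/106)
1/(T(-168) - 31993) = 1/((-12/(-168) + (1/106)*(-168)) - 31993) = 1/((-12*(-1/168) - 84/53) - 31993) = 1/((1/14 - 84/53) - 31993) = 1/(-1123/742 - 31993) = 1/(-23739929/742) = -742/23739929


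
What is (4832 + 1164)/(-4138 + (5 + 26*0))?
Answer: -5996/4133 ≈ -1.4508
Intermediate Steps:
(4832 + 1164)/(-4138 + (5 + 26*0)) = 5996/(-4138 + (5 + 0)) = 5996/(-4138 + 5) = 5996/(-4133) = 5996*(-1/4133) = -5996/4133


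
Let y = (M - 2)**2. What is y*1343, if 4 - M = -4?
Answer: 48348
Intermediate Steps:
M = 8 (M = 4 - 1*(-4) = 4 + 4 = 8)
y = 36 (y = (8 - 2)**2 = 6**2 = 36)
y*1343 = 36*1343 = 48348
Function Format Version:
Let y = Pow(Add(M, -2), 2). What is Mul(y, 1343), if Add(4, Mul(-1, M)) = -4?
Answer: 48348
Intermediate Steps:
M = 8 (M = Add(4, Mul(-1, -4)) = Add(4, 4) = 8)
y = 36 (y = Pow(Add(8, -2), 2) = Pow(6, 2) = 36)
Mul(y, 1343) = Mul(36, 1343) = 48348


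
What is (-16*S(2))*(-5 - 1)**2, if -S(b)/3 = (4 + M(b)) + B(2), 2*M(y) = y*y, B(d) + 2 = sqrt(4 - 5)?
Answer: 6912 + 1728*I ≈ 6912.0 + 1728.0*I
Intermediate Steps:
B(d) = -2 + I (B(d) = -2 + sqrt(4 - 5) = -2 + sqrt(-1) = -2 + I)
M(y) = y**2/2 (M(y) = (y*y)/2 = y**2/2)
S(b) = -6 - 3*I - 3*b**2/2 (S(b) = -3*((4 + b**2/2) + (-2 + I)) = -3*(2 + I + b**2/2) = -6 - 3*I - 3*b**2/2)
(-16*S(2))*(-5 - 1)**2 = (-16*(-6 - 3*I - 3/2*2**2))*(-5 - 1)**2 = -16*(-6 - 3*I - 3/2*4)*(-6)**2 = -16*(-6 - 3*I - 6)*36 = -16*(-12 - 3*I)*36 = (192 + 48*I)*36 = 6912 + 1728*I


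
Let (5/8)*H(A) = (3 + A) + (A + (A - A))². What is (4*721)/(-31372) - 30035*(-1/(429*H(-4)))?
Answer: 20740099/7341048 ≈ 2.8252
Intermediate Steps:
H(A) = 24/5 + 8*A/5 + 8*A²/5 (H(A) = 8*((3 + A) + (A + (A - A))²)/5 = 8*((3 + A) + (A + 0)²)/5 = 8*((3 + A) + A²)/5 = 8*(3 + A + A²)/5 = 24/5 + 8*A/5 + 8*A²/5)
(4*721)/(-31372) - 30035*(-1/(429*H(-4))) = (4*721)/(-31372) - 30035*(-1/(429*(24/5 + (8/5)*(-4) + (8/5)*(-4)²))) = 2884*(-1/31372) - 30035*(-1/(429*(24/5 - 32/5 + (8/5)*16))) = -721/7843 - 30035*(-1/(429*(24/5 - 32/5 + 128/5))) = -721/7843 - 30035/(24*(-429)) = -721/7843 - 30035/(-10296) = -721/7843 - 30035*(-1/10296) = -721/7843 + 30035/10296 = 20740099/7341048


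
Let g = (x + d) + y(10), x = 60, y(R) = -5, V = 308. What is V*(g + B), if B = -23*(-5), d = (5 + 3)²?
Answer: 72072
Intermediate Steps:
d = 64 (d = 8² = 64)
B = 115
g = 119 (g = (60 + 64) - 5 = 124 - 5 = 119)
V*(g + B) = 308*(119 + 115) = 308*234 = 72072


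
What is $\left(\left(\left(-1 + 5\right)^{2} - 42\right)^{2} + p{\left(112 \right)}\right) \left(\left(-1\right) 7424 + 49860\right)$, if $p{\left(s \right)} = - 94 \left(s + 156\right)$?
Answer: $-1040360976$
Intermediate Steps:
$p{\left(s \right)} = -14664 - 94 s$ ($p{\left(s \right)} = - 94 \left(156 + s\right) = -14664 - 94 s$)
$\left(\left(\left(-1 + 5\right)^{2} - 42\right)^{2} + p{\left(112 \right)}\right) \left(\left(-1\right) 7424 + 49860\right) = \left(\left(\left(-1 + 5\right)^{2} - 42\right)^{2} - 25192\right) \left(\left(-1\right) 7424 + 49860\right) = \left(\left(4^{2} - 42\right)^{2} - 25192\right) \left(-7424 + 49860\right) = \left(\left(16 - 42\right)^{2} - 25192\right) 42436 = \left(\left(-26\right)^{2} - 25192\right) 42436 = \left(676 - 25192\right) 42436 = \left(-24516\right) 42436 = -1040360976$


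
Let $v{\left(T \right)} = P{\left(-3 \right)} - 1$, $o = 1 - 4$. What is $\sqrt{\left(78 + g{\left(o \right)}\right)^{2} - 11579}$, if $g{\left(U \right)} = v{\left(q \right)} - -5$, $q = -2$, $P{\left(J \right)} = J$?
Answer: $i \sqrt{5338} \approx 73.062 i$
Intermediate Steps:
$o = -3$ ($o = 1 - 4 = -3$)
$v{\left(T \right)} = -4$ ($v{\left(T \right)} = -3 - 1 = -4$)
$g{\left(U \right)} = 1$ ($g{\left(U \right)} = -4 - -5 = -4 + 5 = 1$)
$\sqrt{\left(78 + g{\left(o \right)}\right)^{2} - 11579} = \sqrt{\left(78 + 1\right)^{2} - 11579} = \sqrt{79^{2} - 11579} = \sqrt{6241 - 11579} = \sqrt{-5338} = i \sqrt{5338}$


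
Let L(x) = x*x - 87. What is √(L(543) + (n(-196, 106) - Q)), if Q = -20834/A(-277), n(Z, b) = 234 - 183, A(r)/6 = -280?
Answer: √52002825630/420 ≈ 542.96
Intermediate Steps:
A(r) = -1680 (A(r) = 6*(-280) = -1680)
n(Z, b) = 51
Q = 10417/840 (Q = -20834/(-1680) = -20834*(-1/1680) = 10417/840 ≈ 12.401)
L(x) = -87 + x² (L(x) = x² - 87 = -87 + x²)
√(L(543) + (n(-196, 106) - Q)) = √((-87 + 543²) + (51 - 1*10417/840)) = √((-87 + 294849) + (51 - 10417/840)) = √(294762 + 32423/840) = √(247632503/840) = √52002825630/420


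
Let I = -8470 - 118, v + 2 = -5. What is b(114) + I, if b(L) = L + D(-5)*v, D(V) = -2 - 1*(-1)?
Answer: -8467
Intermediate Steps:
v = -7 (v = -2 - 5 = -7)
D(V) = -1 (D(V) = -2 + 1 = -1)
b(L) = 7 + L (b(L) = L - 1*(-7) = L + 7 = 7 + L)
I = -8588
b(114) + I = (7 + 114) - 8588 = 121 - 8588 = -8467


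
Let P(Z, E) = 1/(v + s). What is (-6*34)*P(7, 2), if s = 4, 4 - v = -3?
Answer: -204/11 ≈ -18.545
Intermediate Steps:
v = 7 (v = 4 - 1*(-3) = 4 + 3 = 7)
P(Z, E) = 1/11 (P(Z, E) = 1/(7 + 4) = 1/11)
(-6*34)*P(7, 2) = -6*34*(1/11) = -204*1/11 = -204/11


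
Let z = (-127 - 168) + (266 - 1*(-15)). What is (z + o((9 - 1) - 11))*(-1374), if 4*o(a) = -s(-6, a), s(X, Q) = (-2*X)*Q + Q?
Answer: 11679/2 ≈ 5839.5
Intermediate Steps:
z = -14 (z = -295 + (266 + 15) = -295 + 281 = -14)
s(X, Q) = Q - 2*Q*X (s(X, Q) = -2*Q*X + Q = Q - 2*Q*X)
o(a) = -13*a/4 (o(a) = (-a*(1 - 2*(-6)))/4 = (-a*(1 + 12))/4 = (-a*13)/4 = (-13*a)/4 = -13*a/4)
(z + o((9 - 1) - 11))*(-1374) = (-14 - 13*((9 - 1) - 11)/4)*(-1374) = (-14 - 13*(8 - 11)/4)*(-1374) = (-14 - 13/4*(-3))*(-1374) = (-14 + 39/4)*(-1374) = -17/4*(-1374) = 11679/2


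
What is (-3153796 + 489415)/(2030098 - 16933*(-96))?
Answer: -2664381/3655666 ≈ -0.72884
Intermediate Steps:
(-3153796 + 489415)/(2030098 - 16933*(-96)) = -2664381/(2030098 + 1625568) = -2664381/3655666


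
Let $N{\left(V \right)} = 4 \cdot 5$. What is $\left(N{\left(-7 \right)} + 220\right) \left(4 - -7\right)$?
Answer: $2640$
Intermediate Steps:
$N{\left(V \right)} = 20$
$\left(N{\left(-7 \right)} + 220\right) \left(4 - -7\right) = \left(20 + 220\right) \left(4 - -7\right) = 240 \left(4 + 7\right) = 240 \cdot 11 = 2640$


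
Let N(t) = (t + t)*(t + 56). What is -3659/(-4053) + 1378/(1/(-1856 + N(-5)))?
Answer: -13214186785/4053 ≈ -3.2603e+6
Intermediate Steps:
N(t) = 2*t*(56 + t) (N(t) = (2*t)*(56 + t) = 2*t*(56 + t))
-3659/(-4053) + 1378/(1/(-1856 + N(-5))) = -3659/(-4053) + 1378/(1/(-1856 + 2*(-5)*(56 - 5))) = -3659*(-1/4053) + 1378/(1/(-1856 + 2*(-5)*51)) = 3659/4053 + 1378/(1/(-1856 - 510)) = 3659/4053 + 1378/(1/(-2366)) = 3659/4053 + 1378/(-1/2366) = 3659/4053 + 1378*(-2366) = 3659/4053 - 3260348 = -13214186785/4053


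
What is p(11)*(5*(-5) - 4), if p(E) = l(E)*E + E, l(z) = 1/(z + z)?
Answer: -667/2 ≈ -333.50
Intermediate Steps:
l(z) = 1/(2*z)
p(E) = ½ + E (p(E) = (1/(2*E))*E + E = ½ + E)
p(11)*(5*(-5) - 4) = (½ + 11)*(5*(-5) - 4) = 23*(-25 - 4)/2 = (23/2)*(-29) = -667/2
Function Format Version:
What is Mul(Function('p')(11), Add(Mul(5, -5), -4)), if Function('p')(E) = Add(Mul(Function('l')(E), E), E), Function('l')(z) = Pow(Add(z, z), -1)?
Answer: Rational(-667, 2) ≈ -333.50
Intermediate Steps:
Function('l')(z) = Mul(Rational(1, 2), Pow(z, -1)) (Function('l')(z) = Pow(Mul(2, z), -1) = Mul(Rational(1, 2), Pow(z, -1)))
Function('p')(E) = Add(Rational(1, 2), E) (Function('p')(E) = Add(Mul(Mul(Rational(1, 2), Pow(E, -1)), E), E) = Add(Rational(1, 2), E))
Mul(Function('p')(11), Add(Mul(5, -5), -4)) = Mul(Add(Rational(1, 2), 11), Add(Mul(5, -5), -4)) = Mul(Rational(23, 2), Add(-25, -4)) = Mul(Rational(23, 2), -29) = Rational(-667, 2)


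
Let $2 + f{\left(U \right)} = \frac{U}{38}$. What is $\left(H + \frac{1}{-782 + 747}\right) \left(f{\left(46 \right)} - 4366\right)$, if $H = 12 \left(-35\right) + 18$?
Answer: $\frac{1167456799}{665} \approx 1.7556 \cdot 10^{6}$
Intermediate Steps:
$f{\left(U \right)} = -2 + \frac{U}{38}$
$H = -402$ ($H = -420 + 18 = -402$)
$\left(H + \frac{1}{-782 + 747}\right) \left(f{\left(46 \right)} - 4366\right) = \left(-402 + \frac{1}{-782 + 747}\right) \left(\left(-2 + \frac{1}{38} \cdot 46\right) - 4366\right) = \left(-402 + \frac{1}{-35}\right) \left(\left(-2 + \frac{23}{19}\right) - 4366\right) = \left(-402 - \frac{1}{35}\right) \left(- \frac{15}{19} - 4366\right) = \left(- \frac{14071}{35}\right) \left(- \frac{82969}{19}\right) = \frac{1167456799}{665}$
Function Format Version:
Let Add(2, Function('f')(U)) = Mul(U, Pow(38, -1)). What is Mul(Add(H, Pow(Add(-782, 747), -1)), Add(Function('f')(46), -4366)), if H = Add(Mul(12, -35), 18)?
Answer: Rational(1167456799, 665) ≈ 1.7556e+6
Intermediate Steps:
Function('f')(U) = Add(-2, Mul(Rational(1, 38), U)) (Function('f')(U) = Add(-2, Mul(U, Pow(38, -1))) = Add(-2, Mul(U, Rational(1, 38))) = Add(-2, Mul(Rational(1, 38), U)))
H = -402 (H = Add(-420, 18) = -402)
Mul(Add(H, Pow(Add(-782, 747), -1)), Add(Function('f')(46), -4366)) = Mul(Add(-402, Pow(Add(-782, 747), -1)), Add(Add(-2, Mul(Rational(1, 38), 46)), -4366)) = Mul(Add(-402, Pow(-35, -1)), Add(Add(-2, Rational(23, 19)), -4366)) = Mul(Add(-402, Rational(-1, 35)), Add(Rational(-15, 19), -4366)) = Mul(Rational(-14071, 35), Rational(-82969, 19)) = Rational(1167456799, 665)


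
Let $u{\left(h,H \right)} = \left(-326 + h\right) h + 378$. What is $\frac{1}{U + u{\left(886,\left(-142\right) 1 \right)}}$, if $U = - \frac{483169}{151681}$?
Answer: $\frac{151681}{75314897209} \approx 2.014 \cdot 10^{-6}$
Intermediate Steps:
$u{\left(h,H \right)} = 378 + h \left(-326 + h\right)$ ($u{\left(h,H \right)} = h \left(-326 + h\right) + 378 = 378 + h \left(-326 + h\right)$)
$U = - \frac{483169}{151681}$ ($U = \left(-483169\right) \frac{1}{151681} = - \frac{483169}{151681} \approx -3.1854$)
$\frac{1}{U + u{\left(886,\left(-142\right) 1 \right)}} = \frac{1}{- \frac{483169}{151681} + \left(378 + 886^{2} - 288836\right)} = \frac{1}{- \frac{483169}{151681} + \left(378 + 784996 - 288836\right)} = \frac{1}{- \frac{483169}{151681} + 496538} = \frac{1}{\frac{75314897209}{151681}} = \frac{151681}{75314897209}$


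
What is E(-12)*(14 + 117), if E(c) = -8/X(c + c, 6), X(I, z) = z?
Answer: -524/3 ≈ -174.67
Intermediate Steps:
E(c) = -4/3 (E(c) = -8/6 = -8*⅙ = -4/3)
E(-12)*(14 + 117) = -4*(14 + 117)/3 = -4/3*131 = -524/3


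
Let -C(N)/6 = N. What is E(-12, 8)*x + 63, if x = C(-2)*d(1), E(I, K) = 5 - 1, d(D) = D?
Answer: 111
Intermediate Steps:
C(N) = -6*N
E(I, K) = 4
x = 12 (x = -6*(-2)*1 = 12*1 = 12)
E(-12, 8)*x + 63 = 4*12 + 63 = 48 + 63 = 111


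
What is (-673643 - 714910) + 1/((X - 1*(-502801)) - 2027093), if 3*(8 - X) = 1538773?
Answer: -8486315228628/6111625 ≈ -1.3886e+6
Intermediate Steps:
X = -1538749/3 (X = 8 - 1/3*1538773 = 8 - 1538773/3 = -1538749/3 ≈ -5.1292e+5)
(-673643 - 714910) + 1/((X - 1*(-502801)) - 2027093) = (-673643 - 714910) + 1/((-1538749/3 - 1*(-502801)) - 2027093) = -1388553 + 1/((-1538749/3 + 502801) - 2027093) = -1388553 + 1/(-30346/3 - 2027093) = -1388553 + 1/(-6111625/3) = -1388553 - 3/6111625 = -8486315228628/6111625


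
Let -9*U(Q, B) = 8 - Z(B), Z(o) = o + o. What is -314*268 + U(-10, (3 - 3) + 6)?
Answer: -757364/9 ≈ -84152.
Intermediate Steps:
Z(o) = 2*o
U(Q, B) = -8/9 + 2*B/9 (U(Q, B) = -(8 - 2*B)/9 = -8/9 + 2*B/9)
-314*268 + U(-10, (3 - 3) + 6) = -314*268 + (-8/9 + 2*((3 - 3) + 6)/9) = -84152 + (-8/9 + 2*(0 + 6)/9) = -84152 + (-8/9 + (2/9)*6) = -84152 + (-8/9 + 4/3) = -84152 + 4/9 = -757364/9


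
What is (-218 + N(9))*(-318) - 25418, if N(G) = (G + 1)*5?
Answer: 28006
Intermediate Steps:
N(G) = 5 + 5*G (N(G) = (1 + G)*5 = 5 + 5*G)
(-218 + N(9))*(-318) - 25418 = (-218 + (5 + 5*9))*(-318) - 25418 = (-218 + (5 + 45))*(-318) - 25418 = (-218 + 50)*(-318) - 25418 = -168*(-318) - 25418 = 53424 - 25418 = 28006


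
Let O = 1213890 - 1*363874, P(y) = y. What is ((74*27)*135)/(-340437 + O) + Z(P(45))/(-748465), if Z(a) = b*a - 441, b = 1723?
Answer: 162597981024/381402046235 ≈ 0.42632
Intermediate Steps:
Z(a) = -441 + 1723*a (Z(a) = 1723*a - 441 = -441 + 1723*a)
O = 850016 (O = 1213890 - 363874 = 850016)
((74*27)*135)/(-340437 + O) + Z(P(45))/(-748465) = ((74*27)*135)/(-340437 + 850016) + (-441 + 1723*45)/(-748465) = (1998*135)/509579 + (-441 + 77535)*(-1/748465) = 269730*(1/509579) + 77094*(-1/748465) = 269730/509579 - 77094/748465 = 162597981024/381402046235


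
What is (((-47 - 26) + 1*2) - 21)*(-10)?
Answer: 920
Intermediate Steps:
(((-47 - 26) + 1*2) - 21)*(-10) = ((-73 + 2) - 21)*(-10) = (-71 - 21)*(-10) = -92*(-10) = 920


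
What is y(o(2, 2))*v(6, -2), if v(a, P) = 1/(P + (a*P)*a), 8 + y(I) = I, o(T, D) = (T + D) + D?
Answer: 1/37 ≈ 0.027027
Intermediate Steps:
o(T, D) = T + 2*D (o(T, D) = (D + T) + D = T + 2*D)
y(I) = -8 + I
v(a, P) = 1/(P + P*a²) (v(a, P) = 1/(P + (P*a)*a) = 1/(P + P*a²))
y(o(2, 2))*v(6, -2) = (-8 + (2 + 2*2))*(1/((-2)*(1 + 6²))) = (-8 + (2 + 4))*(-1/(2*(1 + 36))) = (-8 + 6)*(-½/37) = -(-1)/37 = -2*(-1/74) = 1/37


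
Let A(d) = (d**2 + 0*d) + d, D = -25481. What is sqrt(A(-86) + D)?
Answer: 3*I*sqrt(2019) ≈ 134.8*I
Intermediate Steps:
A(d) = d + d**2 (A(d) = (d**2 + 0) + d = d**2 + d = d + d**2)
sqrt(A(-86) + D) = sqrt(-86*(1 - 86) - 25481) = sqrt(-86*(-85) - 25481) = sqrt(7310 - 25481) = sqrt(-18171) = 3*I*sqrt(2019)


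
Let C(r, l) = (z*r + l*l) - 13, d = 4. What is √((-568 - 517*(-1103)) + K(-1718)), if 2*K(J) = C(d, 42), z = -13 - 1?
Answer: √2282122/2 ≈ 755.33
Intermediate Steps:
z = -14
C(r, l) = -13 + l² - 14*r (C(r, l) = (-14*r + l*l) - 13 = (-14*r + l²) - 13 = (l² - 14*r) - 13 = -13 + l² - 14*r)
K(J) = 1695/2 (K(J) = (-13 + 42² - 14*4)/2 = (-13 + 1764 - 56)/2 = (½)*1695 = 1695/2)
√((-568 - 517*(-1103)) + K(-1718)) = √((-568 - 517*(-1103)) + 1695/2) = √((-568 + 570251) + 1695/2) = √(569683 + 1695/2) = √(1141061/2) = √2282122/2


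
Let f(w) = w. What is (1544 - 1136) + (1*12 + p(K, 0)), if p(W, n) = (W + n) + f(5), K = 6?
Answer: 431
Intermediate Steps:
p(W, n) = 5 + W + n (p(W, n) = (W + n) + 5 = 5 + W + n)
(1544 - 1136) + (1*12 + p(K, 0)) = (1544 - 1136) + (1*12 + (5 + 6 + 0)) = 408 + (12 + 11) = 408 + 23 = 431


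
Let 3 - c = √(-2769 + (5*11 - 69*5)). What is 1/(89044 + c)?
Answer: 12721/1132767324 + I*√3059/7929371268 ≈ 1.123e-5 + 6.9751e-9*I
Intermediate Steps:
c = 3 - I*√3059 (c = 3 - √(-2769 + (5*11 - 69*5)) = 3 - √(-2769 + (55 - 345)) = 3 - √(-2769 - 290) = 3 - √(-3059) = 3 - I*√3059 ≈ 3.0 - 55.308*I)
1/(89044 + c) = 1/(89044 + (3 - I*√3059)) = 1/(89047 - I*√3059)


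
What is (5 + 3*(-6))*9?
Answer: -117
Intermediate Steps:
(5 + 3*(-6))*9 = (5 - 18)*9 = -13*9 = -117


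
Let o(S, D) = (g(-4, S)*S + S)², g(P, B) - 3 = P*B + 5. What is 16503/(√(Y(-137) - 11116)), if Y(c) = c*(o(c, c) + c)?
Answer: -16503*I*√199439922311/398879844622 ≈ -0.018477*I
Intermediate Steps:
g(P, B) = 8 + B*P (g(P, B) = 3 + (P*B + 5) = 3 + (B*P + 5) = 3 + (5 + B*P) = 8 + B*P)
o(S, D) = (S + S*(8 - 4*S))² (o(S, D) = ((8 + S*(-4))*S + S)² = ((8 - 4*S)*S + S)² = (S*(8 - 4*S) + S)² = (S + S*(8 - 4*S))²)
Y(c) = c*(c + c²*(9 - 4*c)²) (Y(c) = c*(c²*(9 - 4*c)² + c) = c*(c + c²*(9 - 4*c)²))
16503/(√(Y(-137) - 11116)) = 16503/(√((-137)²*(1 - 137*(9 - 4*(-137))²) - 11116)) = 16503/(√(18769*(1 - 137*(9 + 548)²) - 11116)) = 16503/(√(18769*(1 - 137*557²) - 11116)) = 16503/(√(18769*(1 - 137*310249) - 11116)) = 16503/(√(18769*(1 - 42504113) - 11116)) = 16503/(√(18769*(-42504112) - 11116)) = 16503/(√(-797759678128 - 11116)) = 16503/(√(-797759689244)) = 16503/((2*I*√199439922311)) = 16503*(-I*√199439922311/398879844622) = -16503*I*√199439922311/398879844622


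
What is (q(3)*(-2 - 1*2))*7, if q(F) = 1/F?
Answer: -28/3 ≈ -9.3333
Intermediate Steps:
(q(3)*(-2 - 1*2))*7 = ((-2 - 1*2)/3)*7 = ((-2 - 2)/3)*7 = ((1/3)*(-4))*7 = -4/3*7 = -28/3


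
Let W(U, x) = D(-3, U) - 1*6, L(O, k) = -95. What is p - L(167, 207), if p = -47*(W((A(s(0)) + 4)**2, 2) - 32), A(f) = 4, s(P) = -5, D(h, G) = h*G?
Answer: 10905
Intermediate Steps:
D(h, G) = G*h
W(U, x) = -6 - 3*U (W(U, x) = U*(-3) - 1*6 = -3*U - 6 = -6 - 3*U)
p = 10810 (p = -47*((-6 - 3*(4 + 4)**2) - 32) = -47*((-6 - 3*8**2) - 32) = -47*((-6 - 3*64) - 32) = -47*((-6 - 192) - 32) = -47*(-198 - 32) = -47*(-230) = 10810)
p - L(167, 207) = 10810 - 1*(-95) = 10810 + 95 = 10905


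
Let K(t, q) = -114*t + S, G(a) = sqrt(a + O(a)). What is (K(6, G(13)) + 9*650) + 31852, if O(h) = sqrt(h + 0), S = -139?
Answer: 36879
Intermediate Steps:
O(h) = sqrt(h)
G(a) = sqrt(a + sqrt(a))
K(t, q) = -139 - 114*t (K(t, q) = -114*t - 139 = -139 - 114*t)
(K(6, G(13)) + 9*650) + 31852 = ((-139 - 114*6) + 9*650) + 31852 = ((-139 - 684) + 5850) + 31852 = (-823 + 5850) + 31852 = 5027 + 31852 = 36879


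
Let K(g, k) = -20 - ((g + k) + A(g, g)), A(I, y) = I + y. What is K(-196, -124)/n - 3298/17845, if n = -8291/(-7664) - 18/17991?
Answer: 189132236436102/295484308945 ≈ 640.08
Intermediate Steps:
n = 16558381/15320336 (n = -8291*(-1/7664) - 18*1/17991 = 8291/7664 - 2/1999 = 16558381/15320336 ≈ 1.0808)
K(g, k) = -20 - k - 3*g (K(g, k) = -20 - ((g + k) + (g + g)) = -20 - ((g + k) + 2*g) = -20 - (k + 3*g) = -20 + (-k - 3*g) = -20 - k - 3*g)
K(-196, -124)/n - 3298/17845 = (-20 - 1*(-124) - 3*(-196))/(16558381/15320336) - 3298/17845 = (-20 + 124 + 588)*(15320336/16558381) - 3298*1/17845 = 692*(15320336/16558381) - 3298/17845 = 10601672512/16558381 - 3298/17845 = 189132236436102/295484308945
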